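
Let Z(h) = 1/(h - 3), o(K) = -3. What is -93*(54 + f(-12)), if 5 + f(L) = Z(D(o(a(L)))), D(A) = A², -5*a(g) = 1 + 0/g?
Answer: -9145/2 ≈ -4572.5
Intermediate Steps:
a(g) = -⅕ (a(g) = -(1 + 0/g)/5 = -(1 + 0)/5 = -⅕*1 = -⅕)
Z(h) = 1/(-3 + h)
f(L) = -29/6 (f(L) = -5 + 1/(-3 + (-3)²) = -5 + 1/(-3 + 9) = -5 + 1/6 = -5 + ⅙ = -29/6)
-93*(54 + f(-12)) = -93*(54 - 29/6) = -93*295/6 = -9145/2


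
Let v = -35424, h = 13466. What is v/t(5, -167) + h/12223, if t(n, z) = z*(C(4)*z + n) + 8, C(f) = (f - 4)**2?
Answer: 444123934/10108421 ≈ 43.936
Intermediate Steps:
C(f) = (-4 + f)**2
t(n, z) = 8 + n*z (t(n, z) = z*((-4 + 4)**2*z + n) + 8 = z*(0**2*z + n) + 8 = z*(0*z + n) + 8 = z*(0 + n) + 8 = z*n + 8 = n*z + 8 = 8 + n*z)
v/t(5, -167) + h/12223 = -35424/(8 + 5*(-167)) + 13466/12223 = -35424/(8 - 835) + 13466*(1/12223) = -35424/(-827) + 13466/12223 = -35424*(-1/827) + 13466/12223 = 35424/827 + 13466/12223 = 444123934/10108421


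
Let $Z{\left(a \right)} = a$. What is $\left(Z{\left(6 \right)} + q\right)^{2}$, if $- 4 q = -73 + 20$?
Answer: $\frac{5929}{16} \approx 370.56$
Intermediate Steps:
$q = \frac{53}{4}$ ($q = - \frac{-73 + 20}{4} = \left(- \frac{1}{4}\right) \left(-53\right) = \frac{53}{4} \approx 13.25$)
$\left(Z{\left(6 \right)} + q\right)^{2} = \left(6 + \frac{53}{4}\right)^{2} = \left(\frac{77}{4}\right)^{2} = \frac{5929}{16}$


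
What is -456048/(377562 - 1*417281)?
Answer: 456048/39719 ≈ 11.482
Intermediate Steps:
-456048/(377562 - 1*417281) = -456048/(377562 - 417281) = -456048/(-39719) = -456048*(-1/39719) = 456048/39719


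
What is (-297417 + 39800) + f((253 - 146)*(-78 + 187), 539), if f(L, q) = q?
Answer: -257078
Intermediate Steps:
(-297417 + 39800) + f((253 - 146)*(-78 + 187), 539) = (-297417 + 39800) + 539 = -257617 + 539 = -257078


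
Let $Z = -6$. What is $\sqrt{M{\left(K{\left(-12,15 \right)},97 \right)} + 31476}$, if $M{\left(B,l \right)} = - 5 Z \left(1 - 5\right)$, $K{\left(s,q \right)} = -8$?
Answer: $6 \sqrt{871} \approx 177.08$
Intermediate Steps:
$M{\left(B,l \right)} = -120$ ($M{\left(B,l \right)} = \left(-5\right) \left(-6\right) \left(1 - 5\right) = 30 \left(1 - 5\right) = 30 \left(-4\right) = -120$)
$\sqrt{M{\left(K{\left(-12,15 \right)},97 \right)} + 31476} = \sqrt{-120 + 31476} = \sqrt{31356} = 6 \sqrt{871}$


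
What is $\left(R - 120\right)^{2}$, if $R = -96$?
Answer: $46656$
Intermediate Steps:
$\left(R - 120\right)^{2} = \left(-96 - 120\right)^{2} = \left(-216\right)^{2} = 46656$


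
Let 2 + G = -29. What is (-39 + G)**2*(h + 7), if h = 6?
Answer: 63700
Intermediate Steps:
G = -31 (G = -2 - 29 = -31)
(-39 + G)**2*(h + 7) = (-39 - 31)**2*(6 + 7) = (-70)**2*13 = 4900*13 = 63700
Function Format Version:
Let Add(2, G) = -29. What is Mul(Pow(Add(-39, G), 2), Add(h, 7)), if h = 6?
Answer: 63700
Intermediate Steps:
G = -31 (G = Add(-2, -29) = -31)
Mul(Pow(Add(-39, G), 2), Add(h, 7)) = Mul(Pow(Add(-39, -31), 2), Add(6, 7)) = Mul(Pow(-70, 2), 13) = Mul(4900, 13) = 63700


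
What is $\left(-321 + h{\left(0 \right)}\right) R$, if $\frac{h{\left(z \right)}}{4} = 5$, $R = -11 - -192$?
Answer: $-54481$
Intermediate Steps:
$R = 181$ ($R = -11 + 192 = 181$)
$h{\left(z \right)} = 20$ ($h{\left(z \right)} = 4 \cdot 5 = 20$)
$\left(-321 + h{\left(0 \right)}\right) R = \left(-321 + 20\right) 181 = \left(-301\right) 181 = -54481$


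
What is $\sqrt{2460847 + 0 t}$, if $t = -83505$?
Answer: $\sqrt{2460847} \approx 1568.7$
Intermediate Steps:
$\sqrt{2460847 + 0 t} = \sqrt{2460847 + 0 \left(-83505\right)} = \sqrt{2460847 + 0} = \sqrt{2460847}$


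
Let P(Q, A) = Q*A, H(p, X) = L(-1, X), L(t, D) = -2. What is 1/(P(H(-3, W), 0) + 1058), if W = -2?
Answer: 1/1058 ≈ 0.00094518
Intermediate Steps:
H(p, X) = -2
P(Q, A) = A*Q
1/(P(H(-3, W), 0) + 1058) = 1/(0*(-2) + 1058) = 1/(0 + 1058) = 1/1058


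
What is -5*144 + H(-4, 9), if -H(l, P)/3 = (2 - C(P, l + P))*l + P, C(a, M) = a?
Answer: -831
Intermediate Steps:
H(l, P) = -3*P - 3*l*(2 - P) (H(l, P) = -3*((2 - P)*l + P) = -3*(l*(2 - P) + P) = -3*(P + l*(2 - P)) = -3*P - 3*l*(2 - P))
-5*144 + H(-4, 9) = -5*144 + (-6*(-4) - 3*9 + 3*9*(-4)) = -720 + (24 - 27 - 108) = -720 - 111 = -831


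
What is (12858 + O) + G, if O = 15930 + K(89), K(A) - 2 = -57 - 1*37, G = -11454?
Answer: 17242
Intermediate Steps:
K(A) = -92 (K(A) = 2 + (-57 - 1*37) = 2 + (-57 - 37) = 2 - 94 = -92)
O = 15838 (O = 15930 - 92 = 15838)
(12858 + O) + G = (12858 + 15838) - 11454 = 28696 - 11454 = 17242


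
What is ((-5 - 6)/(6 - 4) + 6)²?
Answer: ¼ ≈ 0.25000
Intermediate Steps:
((-5 - 6)/(6 - 4) + 6)² = (-11/2 + 6)² = (½)² = ¼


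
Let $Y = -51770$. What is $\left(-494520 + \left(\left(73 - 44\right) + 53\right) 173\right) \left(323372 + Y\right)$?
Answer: $-130459675068$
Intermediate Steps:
$\left(-494520 + \left(\left(73 - 44\right) + 53\right) 173\right) \left(323372 + Y\right) = \left(-494520 + \left(\left(73 - 44\right) + 53\right) 173\right) \left(323372 - 51770\right) = \left(-494520 + \left(29 + 53\right) 173\right) 271602 = \left(-494520 + 82 \cdot 173\right) 271602 = \left(-494520 + 14186\right) 271602 = \left(-480334\right) 271602 = -130459675068$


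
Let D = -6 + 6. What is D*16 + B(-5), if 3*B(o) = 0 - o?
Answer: 5/3 ≈ 1.6667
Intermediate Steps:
B(o) = -o/3 (B(o) = (0 - o)/3 = (-o)/3 = -o/3)
D = 0
D*16 + B(-5) = 0*16 - 1/3*(-5) = 0 + 5/3 = 5/3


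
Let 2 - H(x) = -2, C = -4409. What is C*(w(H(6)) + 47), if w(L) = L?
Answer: -224859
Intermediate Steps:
H(x) = 4 (H(x) = 2 - 1*(-2) = 2 + 2 = 4)
C*(w(H(6)) + 47) = -4409*(4 + 47) = -4409*51 = -224859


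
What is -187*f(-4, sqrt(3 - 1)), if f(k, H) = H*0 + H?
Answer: -187*sqrt(2) ≈ -264.46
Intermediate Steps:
f(k, H) = H (f(k, H) = 0 + H = H)
-187*f(-4, sqrt(3 - 1)) = -187*sqrt(3 - 1) = -187*sqrt(2)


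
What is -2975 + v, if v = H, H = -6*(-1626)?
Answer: 6781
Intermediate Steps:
H = 9756
v = 9756
-2975 + v = -2975 + 9756 = 6781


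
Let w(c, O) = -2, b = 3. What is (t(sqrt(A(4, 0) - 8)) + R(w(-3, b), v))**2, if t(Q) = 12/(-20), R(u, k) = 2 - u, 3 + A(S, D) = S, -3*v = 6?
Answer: 289/25 ≈ 11.560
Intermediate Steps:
v = -2 (v = -1/3*6 = -2)
A(S, D) = -3 + S
t(Q) = -3/5 (t(Q) = 12*(-1/20) = -3/5)
(t(sqrt(A(4, 0) - 8)) + R(w(-3, b), v))**2 = (-3/5 + (2 - 1*(-2)))**2 = (-3/5 + (2 + 2))**2 = (-3/5 + 4)**2 = (17/5)**2 = 289/25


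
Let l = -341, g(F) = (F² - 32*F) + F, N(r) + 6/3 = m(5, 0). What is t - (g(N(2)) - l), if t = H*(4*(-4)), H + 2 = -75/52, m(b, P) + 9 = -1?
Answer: -10425/13 ≈ -801.92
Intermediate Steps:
m(b, P) = -10 (m(b, P) = -9 - 1 = -10)
N(r) = -12 (N(r) = -2 - 10 = -12)
g(F) = F² - 31*F
H = -179/52 (H = -2 - 75/52 = -179/52 ≈ -3.4423)
t = 716/13 (t = -179*(-4)/13 = -179/52*(-16) = 716/13 ≈ 55.077)
t - (g(N(2)) - l) = 716/13 - (-12*(-31 - 12) - 1*(-341)) = 716/13 - (-12*(-43) + 341) = 716/13 - (516 + 341) = 716/13 - 1*857 = 716/13 - 857 = -10425/13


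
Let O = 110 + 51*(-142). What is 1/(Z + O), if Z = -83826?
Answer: -1/90958 ≈ -1.0994e-5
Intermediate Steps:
O = -7132 (O = 110 - 7242 = -7132)
1/(Z + O) = 1/(-83826 - 7132) = 1/(-90958) = -1/90958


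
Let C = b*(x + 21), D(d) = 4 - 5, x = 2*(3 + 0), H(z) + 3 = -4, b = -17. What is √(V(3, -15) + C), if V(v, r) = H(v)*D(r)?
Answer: 2*I*√113 ≈ 21.26*I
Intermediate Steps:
H(z) = -7 (H(z) = -3 - 4 = -7)
x = 6 (x = 2*3 = 6)
D(d) = -1
V(v, r) = 7 (V(v, r) = -7*(-1) = 7)
C = -459 (C = -17*(6 + 21) = -17*27 = -459)
√(V(3, -15) + C) = √(7 - 459) = √(-452) = 2*I*√113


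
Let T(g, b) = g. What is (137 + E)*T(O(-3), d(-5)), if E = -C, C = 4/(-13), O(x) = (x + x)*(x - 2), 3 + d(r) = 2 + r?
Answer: 53550/13 ≈ 4119.2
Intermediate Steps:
d(r) = -1 + r (d(r) = -3 + (2 + r) = -1 + r)
O(x) = 2*x*(-2 + x) (O(x) = (2*x)*(-2 + x) = 2*x*(-2 + x))
C = -4/13 (C = 4*(-1/13) = -4/13 ≈ -0.30769)
E = 4/13 (E = -1*(-4/13) = 4/13 ≈ 0.30769)
(137 + E)*T(O(-3), d(-5)) = (137 + 4/13)*(2*(-3)*(-2 - 3)) = 1785*(2*(-3)*(-5))/13 = (1785/13)*30 = 53550/13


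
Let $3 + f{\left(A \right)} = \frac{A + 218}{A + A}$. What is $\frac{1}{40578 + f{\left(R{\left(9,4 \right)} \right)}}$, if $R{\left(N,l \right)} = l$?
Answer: $\frac{4}{162411} \approx 2.4629 \cdot 10^{-5}$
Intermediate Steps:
$f{\left(A \right)} = -3 + \frac{218 + A}{2 A}$ ($f{\left(A \right)} = -3 + \frac{A + 218}{A + A} = -3 + \frac{218 + A}{2 A}$)
$\frac{1}{40578 + f{\left(R{\left(9,4 \right)} \right)}} = \frac{1}{40578 - \left(\frac{5}{2} - \frac{109}{4}\right)} = \frac{1}{40578 + \left(- \frac{5}{2} + 109 \cdot \frac{1}{4}\right)} = \frac{1}{40578 + \left(- \frac{5}{2} + \frac{109}{4}\right)} = \frac{1}{40578 + \frac{99}{4}} = \frac{1}{\frac{162411}{4}} = \frac{4}{162411}$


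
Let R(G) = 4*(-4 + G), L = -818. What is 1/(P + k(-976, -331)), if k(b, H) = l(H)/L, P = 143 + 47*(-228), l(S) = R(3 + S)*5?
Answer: -409/4321037 ≈ -9.4653e-5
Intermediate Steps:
R(G) = -16 + 4*G
l(S) = -20 + 20*S (l(S) = (-16 + 4*(3 + S))*5 = (-16 + (12 + 4*S))*5 = (-4 + 4*S)*5 = -20 + 20*S)
P = -10573 (P = 143 - 10716 = -10573)
k(b, H) = 10/409 - 10*H/409 (k(b, H) = (-20 + 20*H)/(-818) = (-20 + 20*H)*(-1/818) = 10/409 - 10*H/409)
1/(P + k(-976, -331)) = 1/(-10573 + (10/409 - 10/409*(-331))) = 1/(-10573 + (10/409 + 3310/409)) = 1/(-10573 + 3320/409) = 1/(-4321037/409) = -409/4321037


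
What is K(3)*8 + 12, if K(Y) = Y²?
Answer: 84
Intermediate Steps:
K(3)*8 + 12 = 3²*8 + 12 = 9*8 + 12 = 72 + 12 = 84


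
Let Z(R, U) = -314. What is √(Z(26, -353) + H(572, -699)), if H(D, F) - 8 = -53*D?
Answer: I*√30622 ≈ 174.99*I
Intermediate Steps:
H(D, F) = 8 - 53*D
√(Z(26, -353) + H(572, -699)) = √(-314 + (8 - 53*572)) = √(-314 + (8 - 30316)) = √(-314 - 30308) = √(-30622) = I*√30622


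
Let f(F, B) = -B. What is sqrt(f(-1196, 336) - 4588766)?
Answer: I*sqrt(4589102) ≈ 2142.2*I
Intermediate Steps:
sqrt(f(-1196, 336) - 4588766) = sqrt(-1*336 - 4588766) = sqrt(-336 - 4588766) = sqrt(-4589102) = I*sqrt(4589102)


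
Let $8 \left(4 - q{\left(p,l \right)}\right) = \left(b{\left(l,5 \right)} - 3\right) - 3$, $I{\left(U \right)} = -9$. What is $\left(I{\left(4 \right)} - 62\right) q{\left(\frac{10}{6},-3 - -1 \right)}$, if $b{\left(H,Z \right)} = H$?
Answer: $-355$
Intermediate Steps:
$q{\left(p,l \right)} = \frac{19}{4} - \frac{l}{8}$ ($q{\left(p,l \right)} = 4 - \frac{\left(l - 3\right) - 3}{8} = 4 - \frac{\left(-3 + l\right) - 3}{8} = 4 - \frac{-6 + l}{8} = 4 - \left(- \frac{3}{4} + \frac{l}{8}\right) = \frac{19}{4} - \frac{l}{8}$)
$\left(I{\left(4 \right)} - 62\right) q{\left(\frac{10}{6},-3 - -1 \right)} = \left(-9 - 62\right) \left(\frac{19}{4} - \frac{-3 - -1}{8}\right) = - 71 \left(\frac{19}{4} - \frac{-3 + 1}{8}\right) = - 71 \left(\frac{19}{4} - - \frac{1}{4}\right) = - 71 \left(\frac{19}{4} + \frac{1}{4}\right) = \left(-71\right) 5 = -355$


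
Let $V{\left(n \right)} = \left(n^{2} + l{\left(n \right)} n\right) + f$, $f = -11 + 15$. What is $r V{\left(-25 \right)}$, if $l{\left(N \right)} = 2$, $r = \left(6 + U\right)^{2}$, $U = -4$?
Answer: $2316$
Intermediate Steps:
$r = 4$ ($r = \left(6 - 4\right)^{2} = 2^{2} = 4$)
$f = 4$
$V{\left(n \right)} = 4 + n^{2} + 2 n$ ($V{\left(n \right)} = \left(n^{2} + 2 n\right) + 4 = 4 + n^{2} + 2 n$)
$r V{\left(-25 \right)} = 4 \left(4 + \left(-25\right)^{2} + 2 \left(-25\right)\right) = 4 \left(4 + 625 - 50\right) = 4 \cdot 579 = 2316$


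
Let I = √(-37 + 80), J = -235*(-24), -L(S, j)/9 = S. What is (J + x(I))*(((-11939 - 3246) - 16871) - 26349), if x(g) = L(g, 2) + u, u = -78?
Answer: -324848610 + 525645*√43 ≈ -3.2140e+8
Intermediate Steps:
L(S, j) = -9*S
J = 5640
I = √43 ≈ 6.5574
x(g) = -78 - 9*g (x(g) = -9*g - 78 = -78 - 9*g)
(J + x(I))*(((-11939 - 3246) - 16871) - 26349) = (5640 + (-78 - 9*√43))*(((-11939 - 3246) - 16871) - 26349) = (5562 - 9*√43)*((-15185 - 16871) - 26349) = (5562 - 9*√43)*(-32056 - 26349) = (5562 - 9*√43)*(-58405) = -324848610 + 525645*√43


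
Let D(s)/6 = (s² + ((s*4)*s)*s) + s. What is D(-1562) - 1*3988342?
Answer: -91454230522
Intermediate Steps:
D(s) = 6*s + 6*s² + 24*s³ (D(s) = 6*((s² + ((s*4)*s)*s) + s) = 6*((s² + ((4*s)*s)*s) + s) = 6*((s² + (4*s²)*s) + s) = 6*((s² + 4*s³) + s) = 6*(s + s² + 4*s³) = 6*s + 6*s² + 24*s³)
D(-1562) - 1*3988342 = 6*(-1562)*(1 - 1562 + 4*(-1562)²) - 1*3988342 = 6*(-1562)*(1 - 1562 + 4*2439844) - 3988342 = 6*(-1562)*(1 - 1562 + 9759376) - 3988342 = 6*(-1562)*9757815 - 3988342 = -91450242180 - 3988342 = -91454230522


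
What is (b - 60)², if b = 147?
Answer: 7569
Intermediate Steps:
(b - 60)² = (147 - 60)² = 87² = 7569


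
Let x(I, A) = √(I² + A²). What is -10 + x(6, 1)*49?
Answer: -10 + 49*√37 ≈ 288.06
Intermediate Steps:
x(I, A) = √(A² + I²)
-10 + x(6, 1)*49 = -10 + √(1² + 6²)*49 = -10 + √(1 + 36)*49 = -10 + √37*49 = -10 + 49*√37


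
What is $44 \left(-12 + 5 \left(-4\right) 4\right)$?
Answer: $-4048$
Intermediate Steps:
$44 \left(-12 + 5 \left(-4\right) 4\right) = 44 \left(-12 - 80\right) = 44 \left(-92\right) = -4048$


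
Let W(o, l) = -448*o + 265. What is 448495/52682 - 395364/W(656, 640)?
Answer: 152517013633/15468646886 ≈ 9.8598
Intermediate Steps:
W(o, l) = 265 - 448*o
448495/52682 - 395364/W(656, 640) = 448495/52682 - 395364/(265 - 448*656) = 448495*(1/52682) - 395364/(265 - 293888) = 448495/52682 - 395364/(-293623) = 448495/52682 - 395364*(-1/293623) = 448495/52682 + 395364/293623 = 152517013633/15468646886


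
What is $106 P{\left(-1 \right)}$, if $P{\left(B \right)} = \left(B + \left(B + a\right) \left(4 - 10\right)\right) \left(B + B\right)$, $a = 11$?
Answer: $12932$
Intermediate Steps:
$P{\left(B \right)} = 2 B \left(-66 - 5 B\right)$ ($P{\left(B \right)} = \left(B + \left(B + 11\right) \left(4 - 10\right)\right) \left(B + B\right) = \left(B + \left(11 + B\right) \left(-6\right)\right) 2 B = \left(B - \left(66 + 6 B\right)\right) 2 B = \left(-66 - 5 B\right) 2 B = 2 B \left(-66 - 5 B\right)$)
$106 P{\left(-1 \right)} = 106 \left(\left(-2\right) \left(-1\right) \left(66 + 5 \left(-1\right)\right)\right) = 106 \left(\left(-2\right) \left(-1\right) \left(66 - 5\right)\right) = 106 \left(\left(-2\right) \left(-1\right) 61\right) = 106 \cdot 122 = 12932$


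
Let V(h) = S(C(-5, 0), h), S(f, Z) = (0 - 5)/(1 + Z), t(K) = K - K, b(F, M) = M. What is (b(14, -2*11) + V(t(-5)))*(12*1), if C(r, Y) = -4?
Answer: -324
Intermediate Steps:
t(K) = 0
S(f, Z) = -5/(1 + Z)
V(h) = -5/(1 + h)
(b(14, -2*11) + V(t(-5)))*(12*1) = (-2*11 - 5/(1 + 0))*(12*1) = (-22 - 5/1)*12 = (-22 - 5*1)*12 = (-22 - 5)*12 = -27*12 = -324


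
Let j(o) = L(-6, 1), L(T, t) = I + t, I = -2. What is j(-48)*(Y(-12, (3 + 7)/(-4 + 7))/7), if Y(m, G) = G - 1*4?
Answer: 2/21 ≈ 0.095238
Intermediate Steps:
L(T, t) = -2 + t
j(o) = -1 (j(o) = -2 + 1 = -1)
Y(m, G) = -4 + G (Y(m, G) = G - 4 = -4 + G)
j(-48)*(Y(-12, (3 + 7)/(-4 + 7))/7) = -(-4 + (3 + 7)/(-4 + 7))/7 = -(-4 + 10/3)/7 = -(-2)/(3*7) = -1*(-2/21) = 2/21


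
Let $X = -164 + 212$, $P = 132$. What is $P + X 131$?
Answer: $6420$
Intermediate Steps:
$X = 48$
$P + X 131 = 132 + 48 \cdot 131 = 132 + 6288 = 6420$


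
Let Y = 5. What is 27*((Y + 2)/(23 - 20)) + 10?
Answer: 73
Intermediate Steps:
27*((Y + 2)/(23 - 20)) + 10 = 27*((5 + 2)/(23 - 20)) + 10 = 27*(7/3) + 10 = 63 + 10 = 73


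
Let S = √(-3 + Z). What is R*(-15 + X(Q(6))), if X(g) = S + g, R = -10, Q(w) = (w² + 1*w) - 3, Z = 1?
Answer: -240 - 10*I*√2 ≈ -240.0 - 14.142*I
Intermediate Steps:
Q(w) = -3 + w + w² (Q(w) = (w² + w) - 3 = (w + w²) - 3 = -3 + w + w²)
S = I*√2 (S = √(-3 + 1) = √(-2) = I*√2 ≈ 1.4142*I)
X(g) = g + I*√2 (X(g) = I*√2 + g = g + I*√2)
R*(-15 + X(Q(6))) = -10*(-15 + ((-3 + 6 + 6²) + I*√2)) = -10*(-15 + ((-3 + 6 + 36) + I*√2)) = -10*(-15 + (39 + I*√2)) = -10*(24 + I*√2) = -240 - 10*I*√2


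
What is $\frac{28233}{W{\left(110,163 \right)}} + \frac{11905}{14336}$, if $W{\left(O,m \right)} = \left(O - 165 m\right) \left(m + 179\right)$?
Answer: $\frac{6036147059}{7295805440} \approx 0.82734$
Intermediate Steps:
$W{\left(O,m \right)} = \left(179 + m\right) \left(O - 165 m\right)$ ($W{\left(O,m \right)} = \left(O - 165 m\right) \left(179 + m\right) = \left(179 + m\right) \left(O - 165 m\right)$)
$\frac{28233}{W{\left(110,163 \right)}} + \frac{11905}{14336} = \frac{28233}{\left(-29535\right) 163 - 165 \cdot 163^{2} + 179 \cdot 110 + 110 \cdot 163} + \frac{11905}{14336} = \frac{28233}{-4814205 - 4383885 + 19690 + 17930} + 11905 \cdot \frac{1}{14336} = \frac{28233}{-4814205 - 4383885 + 19690 + 17930} + \frac{11905}{14336} = \frac{28233}{-9160470} + \frac{11905}{14336} = 28233 \left(- \frac{1}{9160470}\right) + \frac{11905}{14336} = - \frac{3137}{1017830} + \frac{11905}{14336} = \frac{6036147059}{7295805440}$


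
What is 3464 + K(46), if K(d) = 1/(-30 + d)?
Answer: 55425/16 ≈ 3464.1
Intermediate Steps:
3464 + K(46) = 3464 + 1/(-30 + 46) = 3464 + 1/16 = 55425/16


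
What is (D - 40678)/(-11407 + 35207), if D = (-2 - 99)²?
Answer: -30477/23800 ≈ -1.2805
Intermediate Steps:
D = 10201 (D = (-101)² = 10201)
(D - 40678)/(-11407 + 35207) = (10201 - 40678)/(-11407 + 35207) = -30477/23800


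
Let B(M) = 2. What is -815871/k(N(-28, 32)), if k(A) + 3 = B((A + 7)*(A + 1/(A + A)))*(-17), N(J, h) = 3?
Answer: 815871/37 ≈ 22051.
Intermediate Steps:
k(A) = -37 (k(A) = -3 + 2*(-17) = -3 - 34 = -37)
-815871/k(N(-28, 32)) = -815871/(-37) = -815871*(-1/37) = 815871/37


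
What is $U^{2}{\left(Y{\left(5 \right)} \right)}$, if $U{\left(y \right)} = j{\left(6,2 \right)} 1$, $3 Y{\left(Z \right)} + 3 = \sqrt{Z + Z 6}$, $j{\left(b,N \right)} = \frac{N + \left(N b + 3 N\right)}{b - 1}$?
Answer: $16$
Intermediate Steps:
$j{\left(b,N \right)} = \frac{4 N + N b}{-1 + b}$ ($j{\left(b,N \right)} = \frac{N + \left(3 N + N b\right)}{-1 + b} = \frac{4 N + N b}{-1 + b}$)
$Y{\left(Z \right)} = -1 + \frac{\sqrt{7} \sqrt{Z}}{3}$ ($Y{\left(Z \right)} = -1 + \frac{\sqrt{Z + Z 6}}{3} = -1 + \frac{\sqrt{Z + 6 Z}}{3} = -1 + \frac{\sqrt{7 Z}}{3} = -1 + \frac{\sqrt{7} \sqrt{Z}}{3}$)
$U{\left(y \right)} = 4$ ($U{\left(y \right)} = \frac{2 \left(4 + 6\right)}{-1 + 6} \cdot 1 = 2 \cdot \frac{1}{5} \cdot 10 \cdot 1 = 4 \cdot 1 = 4$)
$U^{2}{\left(Y{\left(5 \right)} \right)} = 4^{2} = 16$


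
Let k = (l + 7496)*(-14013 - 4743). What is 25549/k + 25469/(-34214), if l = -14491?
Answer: -1670306665847/2244407949540 ≈ -0.74421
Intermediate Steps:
k = 131198220 (k = (-14491 + 7496)*(-14013 - 4743) = -6995*(-18756) = 131198220)
25549/k + 25469/(-34214) = 25549/131198220 + 25469/(-34214) = 25549*(1/131198220) + 25469*(-1/34214) = 25549/131198220 - 25469/34214 = -1670306665847/2244407949540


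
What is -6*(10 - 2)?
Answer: -48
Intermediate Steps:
-6*(10 - 2) = -6*8 = -48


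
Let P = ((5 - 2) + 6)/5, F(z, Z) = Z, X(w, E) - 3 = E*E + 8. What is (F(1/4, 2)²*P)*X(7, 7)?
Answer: 432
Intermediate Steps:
X(w, E) = 11 + E² (X(w, E) = 3 + (E*E + 8) = 3 + (E² + 8) = 3 + (8 + E²) = 11 + E²)
P = 9/5 (P = (3 + 6)*(⅕) = 9*(⅕) = 9/5 ≈ 1.8000)
(F(1/4, 2)²*P)*X(7, 7) = (2²*(9/5))*(11 + 7²) = (4*(9/5))*(11 + 49) = (36/5)*60 = 432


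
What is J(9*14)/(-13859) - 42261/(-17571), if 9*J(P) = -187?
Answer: 1758180856/730549467 ≈ 2.4067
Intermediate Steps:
J(P) = -187/9 (J(P) = (1/9)*(-187) = -187/9)
J(9*14)/(-13859) - 42261/(-17571) = -187/9/(-13859) - 42261/(-17571) = -187/9*(-1/13859) - 42261*(-1/17571) = 187/124731 + 14087/5857 = 1758180856/730549467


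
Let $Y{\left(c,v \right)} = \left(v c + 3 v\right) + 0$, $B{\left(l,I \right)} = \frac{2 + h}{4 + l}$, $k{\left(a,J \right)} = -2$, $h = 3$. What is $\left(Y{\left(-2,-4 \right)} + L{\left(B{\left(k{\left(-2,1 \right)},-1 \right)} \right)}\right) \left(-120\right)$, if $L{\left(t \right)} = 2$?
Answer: $240$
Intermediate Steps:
$B{\left(l,I \right)} = \frac{5}{4 + l}$ ($B{\left(l,I \right)} = \frac{2 + 3}{4 + l} = \frac{5}{4 + l}$)
$Y{\left(c,v \right)} = 3 v + c v$ ($Y{\left(c,v \right)} = \left(c v + 3 v\right) + 0 = \left(3 v + c v\right) + 0 = 3 v + c v$)
$\left(Y{\left(-2,-4 \right)} + L{\left(B{\left(k{\left(-2,1 \right)},-1 \right)} \right)}\right) \left(-120\right) = \left(- 4 \left(3 - 2\right) + 2\right) \left(-120\right) = \left(\left(-4\right) 1 + 2\right) \left(-120\right) = \left(-4 + 2\right) \left(-120\right) = \left(-2\right) \left(-120\right) = 240$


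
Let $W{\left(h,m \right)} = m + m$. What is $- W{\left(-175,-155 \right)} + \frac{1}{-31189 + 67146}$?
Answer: $\frac{11146671}{35957} \approx 310.0$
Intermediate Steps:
$W{\left(h,m \right)} = 2 m$
$- W{\left(-175,-155 \right)} + \frac{1}{-31189 + 67146} = - 2 \left(-155\right) + \frac{1}{-31189 + 67146} = \left(-1\right) \left(-310\right) + \frac{1}{35957} = 310 + \frac{1}{35957} = \frac{11146671}{35957}$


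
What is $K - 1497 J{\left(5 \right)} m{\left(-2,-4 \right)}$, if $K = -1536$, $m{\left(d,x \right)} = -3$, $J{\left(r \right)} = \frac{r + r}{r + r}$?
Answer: $2955$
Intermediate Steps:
$J{\left(r \right)} = 1$ ($J{\left(r \right)} = \frac{2 r}{2 r} = 2 r \frac{1}{2 r} = 1$)
$K - 1497 J{\left(5 \right)} m{\left(-2,-4 \right)} = -1536 - 1497 \cdot 1 \left(-3\right) = -1536 - -4491 = -1536 + 4491 = 2955$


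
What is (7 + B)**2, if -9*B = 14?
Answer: 2401/81 ≈ 29.642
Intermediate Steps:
B = -14/9 (B = -1/9*14 = -14/9 ≈ -1.5556)
(7 + B)**2 = (7 - 14/9)**2 = (49/9)**2 = 2401/81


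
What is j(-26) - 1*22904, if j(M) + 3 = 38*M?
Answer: -23895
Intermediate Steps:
j(M) = -3 + 38*M
j(-26) - 1*22904 = (-3 + 38*(-26)) - 1*22904 = (-3 - 988) - 22904 = -991 - 22904 = -23895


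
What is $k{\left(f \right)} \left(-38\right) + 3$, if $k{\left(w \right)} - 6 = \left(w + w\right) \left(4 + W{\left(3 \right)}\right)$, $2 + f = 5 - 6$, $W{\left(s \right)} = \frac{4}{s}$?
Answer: $991$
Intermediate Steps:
$f = -3$ ($f = -2 + \left(5 - 6\right) = -2 - 1 = -3$)
$k{\left(w \right)} = 6 + \frac{32 w}{3}$ ($k{\left(w \right)} = 6 + \left(w + w\right) \left(4 + \frac{4}{3}\right) = 6 + 2 w \left(4 + 4 \cdot \frac{1}{3}\right) = 6 + 2 w \left(4 + \frac{4}{3}\right) = 6 + 2 w \frac{16}{3} = 6 + \frac{32 w}{3}$)
$k{\left(f \right)} \left(-38\right) + 3 = \left(6 + \frac{32}{3} \left(-3\right)\right) \left(-38\right) + 3 = \left(6 - 32\right) \left(-38\right) + 3 = \left(-26\right) \left(-38\right) + 3 = 988 + 3 = 991$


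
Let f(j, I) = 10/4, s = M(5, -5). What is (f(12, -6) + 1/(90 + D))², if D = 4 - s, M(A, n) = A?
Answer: 199809/31684 ≈ 6.3063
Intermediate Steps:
s = 5
f(j, I) = 5/2 (f(j, I) = 10*(¼) = 5/2)
D = -1 (D = 4 - 1*5 = 4 - 5 = -1)
(f(12, -6) + 1/(90 + D))² = (5/2 + 1/(90 - 1))² = (5/2 + 1/89)² = (447/178)² = 199809/31684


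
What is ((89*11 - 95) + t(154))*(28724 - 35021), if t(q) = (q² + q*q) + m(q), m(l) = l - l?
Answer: -304245852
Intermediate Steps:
m(l) = 0
t(q) = 2*q² (t(q) = (q² + q*q) + 0 = (q² + q²) + 0 = 2*q² + 0 = 2*q²)
((89*11 - 95) + t(154))*(28724 - 35021) = ((89*11 - 95) + 2*154²)*(28724 - 35021) = ((979 - 95) + 2*23716)*(-6297) = (884 + 47432)*(-6297) = 48316*(-6297) = -304245852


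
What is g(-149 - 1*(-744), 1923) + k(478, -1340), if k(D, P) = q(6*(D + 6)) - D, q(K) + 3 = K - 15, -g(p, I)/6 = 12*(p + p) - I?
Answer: -71734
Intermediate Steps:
g(p, I) = -144*p + 6*I (g(p, I) = -6*(12*(p + p) - I) = -6*(12*(2*p) - I) = -6*(24*p - I) = -6*(-I + 24*p) = -144*p + 6*I)
q(K) = -18 + K (q(K) = -3 + (K - 15) = -3 + (-15 + K) = -18 + K)
k(D, P) = 18 + 5*D (k(D, P) = (-18 + 6*(D + 6)) - D = (-18 + 6*(6 + D)) - D = (-18 + (36 + 6*D)) - D = (18 + 6*D) - D = 18 + 5*D)
g(-149 - 1*(-744), 1923) + k(478, -1340) = (-144*(-149 - 1*(-744)) + 6*1923) + (18 + 5*478) = (-144*(-149 + 744) + 11538) + (18 + 2390) = (-144*595 + 11538) + 2408 = (-85680 + 11538) + 2408 = -74142 + 2408 = -71734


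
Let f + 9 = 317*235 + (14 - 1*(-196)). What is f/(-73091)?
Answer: -74696/73091 ≈ -1.0220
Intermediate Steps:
f = 74696 (f = -9 + (317*235 + (14 - 1*(-196))) = -9 + (74495 + (14 + 196)) = -9 + (74495 + 210) = -9 + 74705 = 74696)
f/(-73091) = 74696/(-73091) = 74696*(-1/73091) = -74696/73091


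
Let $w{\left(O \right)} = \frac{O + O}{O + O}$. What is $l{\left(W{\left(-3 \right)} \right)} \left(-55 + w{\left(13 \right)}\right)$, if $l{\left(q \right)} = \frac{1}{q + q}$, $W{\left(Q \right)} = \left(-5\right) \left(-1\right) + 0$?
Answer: $- \frac{27}{5} \approx -5.4$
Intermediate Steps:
$W{\left(Q \right)} = 5$ ($W{\left(Q \right)} = 5 + 0 = 5$)
$w{\left(O \right)} = 1$ ($w{\left(O \right)} = \frac{2 O}{2 O} = 2 O \frac{1}{2 O} = 1$)
$l{\left(q \right)} = \frac{1}{2 q}$
$l{\left(W{\left(-3 \right)} \right)} \left(-55 + w{\left(13 \right)}\right) = \frac{1}{2 \cdot 5} \left(-55 + 1\right) = \frac{1}{2} \cdot \frac{1}{5} \left(-54\right) = \frac{1}{10} \left(-54\right) = - \frac{27}{5}$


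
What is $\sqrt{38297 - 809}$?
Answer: $4 \sqrt{2343} \approx 193.62$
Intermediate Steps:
$\sqrt{38297 - 809} = \sqrt{37488} = 4 \sqrt{2343}$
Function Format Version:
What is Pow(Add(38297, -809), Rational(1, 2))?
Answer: Mul(4, Pow(2343, Rational(1, 2))) ≈ 193.62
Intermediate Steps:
Pow(Add(38297, -809), Rational(1, 2)) = Pow(37488, Rational(1, 2)) = Mul(4, Pow(2343, Rational(1, 2)))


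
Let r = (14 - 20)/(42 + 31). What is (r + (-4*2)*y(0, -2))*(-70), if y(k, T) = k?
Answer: 420/73 ≈ 5.7534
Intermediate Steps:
r = -6/73 ≈ -0.082192
(r + (-4*2)*y(0, -2))*(-70) = (-6/73 - 4*2*0)*(-70) = (-6/73 - 8*0)*(-70) = (-6/73 + 0)*(-70) = -6/73*(-70) = 420/73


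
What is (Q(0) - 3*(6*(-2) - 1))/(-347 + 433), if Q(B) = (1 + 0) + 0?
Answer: 20/43 ≈ 0.46512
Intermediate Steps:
Q(B) = 1 (Q(B) = 1 + 0 = 1)
(Q(0) - 3*(6*(-2) - 1))/(-347 + 433) = (1 - 3*(6*(-2) - 1))/(-347 + 433) = (1 - 3*(-12 - 1))/86 = (1 - 3*(-13))*(1/86) = (1 + 39)*(1/86) = 40*(1/86) = 20/43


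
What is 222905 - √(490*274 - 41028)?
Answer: 222905 - 4*√5827 ≈ 2.2260e+5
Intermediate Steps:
222905 - √(490*274 - 41028) = 222905 - √(134260 - 41028) = 222905 - √93232 = 222905 - 4*√5827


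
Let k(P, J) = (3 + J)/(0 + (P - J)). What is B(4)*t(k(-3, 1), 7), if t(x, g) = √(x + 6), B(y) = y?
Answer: 4*√5 ≈ 8.9443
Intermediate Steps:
k(P, J) = (3 + J)/(P - J)
t(x, g) = √(6 + x)
B(4)*t(k(-3, 1), 7) = 4*√(6 + (-3 - 1*1)/(1 - 1*(-3))) = 4*√(6 + (-3 - 1)/(1 + 3)) = 4*√(6 - 4/4) = 4*√(6 + (¼)*(-4)) = 4*√(6 - 1) = 4*√5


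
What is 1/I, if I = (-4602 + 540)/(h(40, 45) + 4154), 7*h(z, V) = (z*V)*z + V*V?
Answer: -14729/4062 ≈ -3.6260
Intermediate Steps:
h(z, V) = V**2/7 + V*z**2/7 (h(z, V) = ((z*V)*z + V*V)/7 = ((V*z)*z + V**2)/7 = (V*z**2 + V**2)/7 = (V**2 + V*z**2)/7 = V**2/7 + V*z**2/7)
I = -4062/14729 (I = (-4602 + 540)/((1/7)*45*(45 + 40**2) + 4154) = -4062/((1/7)*45*(45 + 1600) + 4154) = -4062/((1/7)*45*1645 + 4154) = -4062/(10575 + 4154) = -4062/14729 ≈ -0.27578)
1/I = 1/(-4062/14729) = -14729/4062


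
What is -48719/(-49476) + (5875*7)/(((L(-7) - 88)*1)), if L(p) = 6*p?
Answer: -202836703/643188 ≈ -315.36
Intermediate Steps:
-48719/(-49476) + (5875*7)/(((L(-7) - 88)*1)) = -48719/(-49476) + (5875*7)/(((6*(-7) - 88)*1)) = -48719*(-1/49476) + 41125/(((-42 - 88)*1)) = 48719/49476 + 41125/((-130*1)) = 48719/49476 + 41125/(-130) = 48719/49476 + 41125*(-1/130) = 48719/49476 - 8225/26 = -202836703/643188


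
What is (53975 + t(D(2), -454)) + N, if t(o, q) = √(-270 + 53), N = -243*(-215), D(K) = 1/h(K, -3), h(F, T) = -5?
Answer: 106220 + I*√217 ≈ 1.0622e+5 + 14.731*I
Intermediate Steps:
D(K) = -⅕ (D(K) = 1/(-5) = -⅕)
N = 52245
t(o, q) = I*√217 (t(o, q) = √(-217) = I*√217)
(53975 + t(D(2), -454)) + N = (53975 + I*√217) + 52245 = 106220 + I*√217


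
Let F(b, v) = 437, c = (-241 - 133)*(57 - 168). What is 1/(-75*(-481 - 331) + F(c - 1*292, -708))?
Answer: 1/61337 ≈ 1.6303e-5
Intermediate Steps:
c = 41514 (c = -374*(-111) = 41514)
1/(-75*(-481 - 331) + F(c - 1*292, -708)) = 1/(-75*(-481 - 331) + 437) = 1/(-75*(-812) + 437) = 1/(60900 + 437) = 1/61337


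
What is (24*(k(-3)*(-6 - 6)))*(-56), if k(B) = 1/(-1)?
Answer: -16128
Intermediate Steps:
k(B) = -1
(24*(k(-3)*(-6 - 6)))*(-56) = (24*(-(-6 - 6)))*(-56) = (24*(-1*(-12)))*(-56) = (24*12)*(-56) = 288*(-56) = -16128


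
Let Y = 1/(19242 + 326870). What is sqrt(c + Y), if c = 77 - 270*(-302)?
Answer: sqrt(56497246210)/832 ≈ 285.69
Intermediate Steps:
c = 81617 (c = 77 + 81540 = 81617)
Y = 1/346112 ≈ 2.8892e-6
sqrt(c + Y) = sqrt(81617 + 1/346112) = sqrt(28248623105/346112) = sqrt(56497246210)/832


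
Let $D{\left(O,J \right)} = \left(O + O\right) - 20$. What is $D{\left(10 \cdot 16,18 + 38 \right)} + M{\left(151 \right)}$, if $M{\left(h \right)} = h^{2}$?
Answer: $23101$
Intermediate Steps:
$D{\left(O,J \right)} = -20 + 2 O$ ($D{\left(O,J \right)} = 2 O - 20 = -20 + 2 O$)
$D{\left(10 \cdot 16,18 + 38 \right)} + M{\left(151 \right)} = \left(-20 + 2 \cdot 10 \cdot 16\right) + 151^{2} = \left(-20 + 2 \cdot 160\right) + 22801 = \left(-20 + 320\right) + 22801 = 300 + 22801 = 23101$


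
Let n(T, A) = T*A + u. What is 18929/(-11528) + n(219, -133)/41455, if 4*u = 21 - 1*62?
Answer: -1120595913/477893240 ≈ -2.3449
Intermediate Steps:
u = -41/4 (u = (21 - 1*62)/4 = (21 - 62)/4 = (1/4)*(-41) = -41/4 ≈ -10.250)
n(T, A) = -41/4 + A*T (n(T, A) = T*A - 41/4 = A*T - 41/4 = -41/4 + A*T)
18929/(-11528) + n(219, -133)/41455 = 18929/(-11528) + (-41/4 - 133*219)/41455 = 18929*(-1/11528) + (-41/4 - 29127)*(1/41455) = -18929/11528 - 116549/4*1/41455 = -18929/11528 - 116549/165820 = -1120595913/477893240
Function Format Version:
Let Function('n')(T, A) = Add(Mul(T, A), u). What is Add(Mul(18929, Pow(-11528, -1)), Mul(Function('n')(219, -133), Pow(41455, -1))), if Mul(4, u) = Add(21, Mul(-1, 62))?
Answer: Rational(-1120595913, 477893240) ≈ -2.3449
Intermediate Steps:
u = Rational(-41, 4) (u = Mul(Rational(1, 4), Add(21, Mul(-1, 62))) = Mul(Rational(1, 4), Add(21, -62)) = Mul(Rational(1, 4), -41) = Rational(-41, 4) ≈ -10.250)
Function('n')(T, A) = Add(Rational(-41, 4), Mul(A, T)) (Function('n')(T, A) = Add(Mul(T, A), Rational(-41, 4)) = Add(Mul(A, T), Rational(-41, 4)) = Add(Rational(-41, 4), Mul(A, T)))
Add(Mul(18929, Pow(-11528, -1)), Mul(Function('n')(219, -133), Pow(41455, -1))) = Add(Mul(18929, Pow(-11528, -1)), Mul(Add(Rational(-41, 4), Mul(-133, 219)), Pow(41455, -1))) = Add(Mul(18929, Rational(-1, 11528)), Mul(Add(Rational(-41, 4), -29127), Rational(1, 41455))) = Add(Rational(-18929, 11528), Mul(Rational(-116549, 4), Rational(1, 41455))) = Add(Rational(-18929, 11528), Rational(-116549, 165820)) = Rational(-1120595913, 477893240)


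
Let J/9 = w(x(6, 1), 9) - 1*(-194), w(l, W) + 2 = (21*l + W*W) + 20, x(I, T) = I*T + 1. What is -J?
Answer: -3960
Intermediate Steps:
x(I, T) = 1 + I*T
w(l, W) = 18 + W**2 + 21*l (w(l, W) = -2 + ((21*l + W*W) + 20) = -2 + ((21*l + W**2) + 20) = -2 + ((W**2 + 21*l) + 20) = -2 + (20 + W**2 + 21*l) = 18 + W**2 + 21*l)
J = 3960 (J = 9*((18 + 9**2 + 21*(1 + 6*1)) - 1*(-194)) = 9*((18 + 81 + 21*(1 + 6)) + 194) = 9*((18 + 81 + 21*7) + 194) = 9*((18 + 81 + 147) + 194) = 9*(246 + 194) = 9*440 = 3960)
-J = -1*3960 = -3960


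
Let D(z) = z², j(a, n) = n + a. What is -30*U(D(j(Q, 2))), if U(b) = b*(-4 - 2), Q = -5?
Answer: 1620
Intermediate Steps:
j(a, n) = a + n
U(b) = -6*b (U(b) = b*(-6) = -6*b)
-30*U(D(j(Q, 2))) = -(-180)*(-5 + 2)² = -(-180)*(-3)² = -(-180)*9 = -30*(-54) = 1620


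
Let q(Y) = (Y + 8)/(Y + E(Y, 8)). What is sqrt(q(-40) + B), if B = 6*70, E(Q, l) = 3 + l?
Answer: 2*sqrt(88537)/29 ≈ 20.521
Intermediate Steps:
q(Y) = (8 + Y)/(11 + Y) (q(Y) = (Y + 8)/(Y + (3 + 8)) = (8 + Y)/(Y + 11) = (8 + Y)/(11 + Y))
B = 420
sqrt(q(-40) + B) = sqrt((8 - 40)/(11 - 40) + 420) = sqrt(-32/(-29) + 420) = sqrt(-1/29*(-32) + 420) = sqrt(32/29 + 420) = sqrt(12212/29) = 2*sqrt(88537)/29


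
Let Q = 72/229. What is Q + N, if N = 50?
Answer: 11522/229 ≈ 50.314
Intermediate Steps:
Q = 72/229 (Q = 72*(1/229) = 72/229 ≈ 0.31441)
Q + N = 72/229 + 50 = 11522/229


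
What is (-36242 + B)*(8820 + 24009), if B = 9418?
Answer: -880605096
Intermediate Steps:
(-36242 + B)*(8820 + 24009) = (-36242 + 9418)*(8820 + 24009) = -26824*32829 = -880605096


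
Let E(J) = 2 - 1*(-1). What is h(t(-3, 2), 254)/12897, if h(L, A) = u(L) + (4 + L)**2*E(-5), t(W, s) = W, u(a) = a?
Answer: 0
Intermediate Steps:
E(J) = 3 (E(J) = 2 + 1 = 3)
h(L, A) = L + 3*(4 + L)**2 (h(L, A) = L + (4 + L)**2*3 = L + 3*(4 + L)**2)
h(t(-3, 2), 254)/12897 = (-3 + 3*(4 - 3)**2)/12897 = (-3 + 3*1**2)*(1/12897) = (-3 + 3*1)*(1/12897) = (-3 + 3)*(1/12897) = 0*(1/12897) = 0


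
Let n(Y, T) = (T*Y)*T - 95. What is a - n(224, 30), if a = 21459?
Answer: -180046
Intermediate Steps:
n(Y, T) = -95 + Y*T² (n(Y, T) = Y*T² - 95 = -95 + Y*T²)
a - n(224, 30) = 21459 - (-95 + 224*30²) = 21459 - (-95 + 224*900) = 21459 - (-95 + 201600) = 21459 - 1*201505 = 21459 - 201505 = -180046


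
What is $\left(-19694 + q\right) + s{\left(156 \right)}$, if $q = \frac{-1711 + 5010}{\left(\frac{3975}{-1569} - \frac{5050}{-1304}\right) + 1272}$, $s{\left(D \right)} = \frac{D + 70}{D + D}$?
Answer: $- \frac{444587830820071}{22578586524} \approx -19691.0$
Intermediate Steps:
$s{\left(D \right)} = \frac{70 + D}{2 D}$
$q = \frac{1124945804}{434203587}$ ($q = \frac{3299}{\left(3975 \left(- \frac{1}{1569}\right) - - \frac{2525}{652}\right) + 1272} = \frac{3299}{\left(- \frac{1325}{523} + \frac{2525}{652}\right) + 1272} = \frac{3299}{\frac{456675}{340996} + 1272} = \frac{3299}{\frac{434203587}{340996}} = 3299 \cdot \frac{340996}{434203587} = \frac{1124945804}{434203587} \approx 2.5908$)
$\left(-19694 + q\right) + s{\left(156 \right)} = \left(-19694 + \frac{1124945804}{434203587}\right) + \frac{70 + 156}{2 \cdot 156} = - \frac{8550080496574}{434203587} + \frac{1}{2} \cdot \frac{1}{156} \cdot 226 = - \frac{8550080496574}{434203587} + \frac{113}{156} = - \frac{444587830820071}{22578586524}$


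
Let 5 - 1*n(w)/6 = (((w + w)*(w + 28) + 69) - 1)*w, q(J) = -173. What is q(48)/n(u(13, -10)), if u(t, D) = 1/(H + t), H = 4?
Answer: -849949/23754 ≈ -35.781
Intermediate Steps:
u(t, D) = 1/(4 + t)
n(w) = 30 - 6*w*(68 + 2*w*(28 + w)) (n(w) = 30 - 6*(((w + w)*(w + 28) + 69) - 1)*w = 30 - 6*(((2*w)*(28 + w) + 69) - 1)*w = 30 - 6*((2*w*(28 + w) + 69) - 1)*w = 30 - 6*((69 + 2*w*(28 + w)) - 1)*w = 30 - 6*(68 + 2*w*(28 + w))*w = 30 - 6*w*(68 + 2*w*(28 + w)))
q(48)/n(u(13, -10)) = -173/(30 - 408/(4 + 13) - 336/(4 + 13)**2 - 12/(4 + 13)**3) = -173/(30 - 408/17 - 336*(1/17)**2 - 12*(1/17)**3) = -173/(30 - 408*1/17 - 336*(1/17)**2 - 12*(1/17)**3) = -173/(30 - 24 - 336*1/289 - 12*1/4913) = -173/(30 - 24 - 336/289 - 12/4913) = -173/23754/4913 = -173*4913/23754 = -849949/23754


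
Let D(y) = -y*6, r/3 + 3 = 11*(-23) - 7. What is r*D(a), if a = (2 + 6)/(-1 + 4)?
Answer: 12624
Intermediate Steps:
a = 8/3 ≈ 2.6667
r = -789 (r = -9 + 3*(11*(-23) - 7) = -9 + 3*(-253 - 7) = -9 + 3*(-260) = -9 - 780 = -789)
D(y) = -6*y
r*D(a) = -(-4734)*8/3 = -789*(-16) = 12624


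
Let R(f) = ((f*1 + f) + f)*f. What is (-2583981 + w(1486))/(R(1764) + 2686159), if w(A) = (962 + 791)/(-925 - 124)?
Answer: -2710597822/12610288103 ≈ -0.21495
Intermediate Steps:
w(A) = -1753/1049 (w(A) = 1753/(-1049) = 1753*(-1/1049) = -1753/1049)
R(f) = 3*f² (R(f) = ((f + f) + f)*f = (2*f + f)*f = (3*f)*f = 3*f²)
(-2583981 + w(1486))/(R(1764) + 2686159) = (-2583981 - 1753/1049)/(3*1764² + 2686159) = -2710597822/(1049*(3*3111696 + 2686159)) = -2710597822/(1049*(9335088 + 2686159)) = -2710597822/1049/12021247 = -2710597822/1049*1/12021247 = -2710597822/12610288103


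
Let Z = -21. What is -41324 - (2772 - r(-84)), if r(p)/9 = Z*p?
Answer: -28220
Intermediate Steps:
r(p) = -189*p (r(p) = 9*(-21*p) = -189*p)
-41324 - (2772 - r(-84)) = -41324 - (2772 - (-189)*(-84)) = -41324 - (2772 - 1*15876) = -41324 - (2772 - 15876) = -41324 - 1*(-13104) = -41324 + 13104 = -28220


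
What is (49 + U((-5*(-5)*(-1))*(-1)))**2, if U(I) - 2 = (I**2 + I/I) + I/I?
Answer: 459684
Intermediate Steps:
U(I) = 4 + I**2 (U(I) = 2 + ((I**2 + I/I) + I/I) = 2 + ((I**2 + 1) + 1) = 2 + ((1 + I**2) + 1) = 2 + (2 + I**2) = 4 + I**2)
(49 + U((-5*(-5)*(-1))*(-1)))**2 = (49 + (4 + ((-5*(-5)*(-1))*(-1))**2))**2 = (49 + (4 + ((25*(-1))*(-1))**2))**2 = (49 + (4 + (-25*(-1))**2))**2 = (49 + (4 + 25**2))**2 = (49 + (4 + 625))**2 = (49 + 629)**2 = 678**2 = 459684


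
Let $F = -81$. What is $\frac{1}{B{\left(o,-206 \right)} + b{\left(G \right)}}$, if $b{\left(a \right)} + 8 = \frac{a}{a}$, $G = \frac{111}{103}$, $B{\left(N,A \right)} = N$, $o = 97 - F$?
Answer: $\frac{1}{171} \approx 0.005848$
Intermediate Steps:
$o = 178$ ($o = 97 - -81 = 97 + 81 = 178$)
$G = \frac{111}{103}$ ($G = 111 \cdot \frac{1}{103} = \frac{111}{103} \approx 1.0777$)
$b{\left(a \right)} = -7$ ($b{\left(a \right)} = -8 + \frac{a}{a} = -8 + 1 = -7$)
$\frac{1}{B{\left(o,-206 \right)} + b{\left(G \right)}} = \frac{1}{178 - 7} = \frac{1}{171}$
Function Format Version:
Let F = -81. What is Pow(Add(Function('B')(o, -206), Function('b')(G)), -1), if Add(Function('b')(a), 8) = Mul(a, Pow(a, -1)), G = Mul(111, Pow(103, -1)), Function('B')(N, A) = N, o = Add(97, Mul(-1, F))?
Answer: Rational(1, 171) ≈ 0.0058480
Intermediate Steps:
o = 178 (o = Add(97, Mul(-1, -81)) = Add(97, 81) = 178)
G = Rational(111, 103) (G = Mul(111, Rational(1, 103)) = Rational(111, 103) ≈ 1.0777)
Function('b')(a) = -7 (Function('b')(a) = Add(-8, Mul(a, Pow(a, -1))) = Add(-8, 1) = -7)
Pow(Add(Function('B')(o, -206), Function('b')(G)), -1) = Pow(Add(178, -7), -1) = Pow(171, -1) = Rational(1, 171)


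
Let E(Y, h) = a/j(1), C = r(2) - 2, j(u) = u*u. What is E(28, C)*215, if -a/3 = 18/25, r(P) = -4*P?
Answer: -2322/5 ≈ -464.40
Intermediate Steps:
j(u) = u**2
a = -54/25 ≈ -2.1600
C = -10 (C = -4*2 - 2 = -8 - 2 = -10)
E(Y, h) = -54/25 (E(Y, h) = -54/(25*(1**2)) = -54/25/1 = -54/25*1 = -54/25)
E(28, C)*215 = -54/25*215 = -2322/5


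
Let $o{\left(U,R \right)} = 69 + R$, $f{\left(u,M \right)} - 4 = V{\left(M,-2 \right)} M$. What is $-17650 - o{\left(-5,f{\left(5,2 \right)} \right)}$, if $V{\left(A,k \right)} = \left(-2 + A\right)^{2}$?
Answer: $-17723$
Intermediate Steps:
$f{\left(u,M \right)} = 4 + M \left(-2 + M\right)^{2}$ ($f{\left(u,M \right)} = 4 + \left(-2 + M\right)^{2} M = 4 + M \left(-2 + M\right)^{2}$)
$-17650 - o{\left(-5,f{\left(5,2 \right)} \right)} = -17650 - \left(69 + \left(4 + 2 \left(-2 + 2\right)^{2}\right)\right) = -17650 - \left(69 + \left(4 + 2 \cdot 0^{2}\right)\right) = -17650 - \left(69 + \left(4 + 2 \cdot 0\right)\right) = -17650 - \left(69 + \left(4 + 0\right)\right) = -17650 - \left(69 + 4\right) = -17650 - 73 = -17723$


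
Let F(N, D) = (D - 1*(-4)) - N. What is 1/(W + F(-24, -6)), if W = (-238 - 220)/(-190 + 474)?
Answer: 142/2895 ≈ 0.049050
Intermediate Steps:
F(N, D) = 4 + D - N (F(N, D) = (D + 4) - N = (4 + D) - N = 4 + D - N)
W = -229/142 (W = -458/284 = -458*1/284 = -229/142 ≈ -1.6127)
1/(W + F(-24, -6)) = 1/(-229/142 + (4 - 6 - 1*(-24))) = 1/(-229/142 + (4 - 6 + 24)) = 1/(-229/142 + 22) = 1/(2895/142) = 142/2895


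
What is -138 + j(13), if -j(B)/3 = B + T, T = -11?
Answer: -144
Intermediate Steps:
j(B) = 33 - 3*B (j(B) = -3*(B - 11) = -3*(-11 + B) = 33 - 3*B)
-138 + j(13) = -138 + (33 - 3*13) = -138 + (33 - 39) = -138 - 6 = -144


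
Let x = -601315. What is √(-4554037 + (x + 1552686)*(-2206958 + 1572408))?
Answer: I*√603697022087 ≈ 7.7698e+5*I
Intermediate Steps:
√(-4554037 + (x + 1552686)*(-2206958 + 1572408)) = √(-4554037 + (-601315 + 1552686)*(-2206958 + 1572408)) = √(-4554037 + 951371*(-634550)) = √(-4554037 - 603692468050) = √(-603697022087) = I*√603697022087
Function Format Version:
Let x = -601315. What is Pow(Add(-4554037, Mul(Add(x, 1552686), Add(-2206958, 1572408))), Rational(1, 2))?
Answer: Mul(I, Pow(603697022087, Rational(1, 2))) ≈ Mul(7.7698e+5, I)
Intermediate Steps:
Pow(Add(-4554037, Mul(Add(x, 1552686), Add(-2206958, 1572408))), Rational(1, 2)) = Pow(Add(-4554037, Mul(Add(-601315, 1552686), Add(-2206958, 1572408))), Rational(1, 2)) = Pow(Add(-4554037, Mul(951371, -634550)), Rational(1, 2)) = Pow(Add(-4554037, -603692468050), Rational(1, 2)) = Pow(-603697022087, Rational(1, 2)) = Mul(I, Pow(603697022087, Rational(1, 2)))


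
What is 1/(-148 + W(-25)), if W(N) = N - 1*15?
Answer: -1/188 ≈ -0.0053191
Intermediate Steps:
W(N) = -15 + N (W(N) = N - 15 = -15 + N)
1/(-148 + W(-25)) = 1/(-148 + (-15 - 25)) = 1/(-148 - 40) = 1/(-188) = -1/188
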